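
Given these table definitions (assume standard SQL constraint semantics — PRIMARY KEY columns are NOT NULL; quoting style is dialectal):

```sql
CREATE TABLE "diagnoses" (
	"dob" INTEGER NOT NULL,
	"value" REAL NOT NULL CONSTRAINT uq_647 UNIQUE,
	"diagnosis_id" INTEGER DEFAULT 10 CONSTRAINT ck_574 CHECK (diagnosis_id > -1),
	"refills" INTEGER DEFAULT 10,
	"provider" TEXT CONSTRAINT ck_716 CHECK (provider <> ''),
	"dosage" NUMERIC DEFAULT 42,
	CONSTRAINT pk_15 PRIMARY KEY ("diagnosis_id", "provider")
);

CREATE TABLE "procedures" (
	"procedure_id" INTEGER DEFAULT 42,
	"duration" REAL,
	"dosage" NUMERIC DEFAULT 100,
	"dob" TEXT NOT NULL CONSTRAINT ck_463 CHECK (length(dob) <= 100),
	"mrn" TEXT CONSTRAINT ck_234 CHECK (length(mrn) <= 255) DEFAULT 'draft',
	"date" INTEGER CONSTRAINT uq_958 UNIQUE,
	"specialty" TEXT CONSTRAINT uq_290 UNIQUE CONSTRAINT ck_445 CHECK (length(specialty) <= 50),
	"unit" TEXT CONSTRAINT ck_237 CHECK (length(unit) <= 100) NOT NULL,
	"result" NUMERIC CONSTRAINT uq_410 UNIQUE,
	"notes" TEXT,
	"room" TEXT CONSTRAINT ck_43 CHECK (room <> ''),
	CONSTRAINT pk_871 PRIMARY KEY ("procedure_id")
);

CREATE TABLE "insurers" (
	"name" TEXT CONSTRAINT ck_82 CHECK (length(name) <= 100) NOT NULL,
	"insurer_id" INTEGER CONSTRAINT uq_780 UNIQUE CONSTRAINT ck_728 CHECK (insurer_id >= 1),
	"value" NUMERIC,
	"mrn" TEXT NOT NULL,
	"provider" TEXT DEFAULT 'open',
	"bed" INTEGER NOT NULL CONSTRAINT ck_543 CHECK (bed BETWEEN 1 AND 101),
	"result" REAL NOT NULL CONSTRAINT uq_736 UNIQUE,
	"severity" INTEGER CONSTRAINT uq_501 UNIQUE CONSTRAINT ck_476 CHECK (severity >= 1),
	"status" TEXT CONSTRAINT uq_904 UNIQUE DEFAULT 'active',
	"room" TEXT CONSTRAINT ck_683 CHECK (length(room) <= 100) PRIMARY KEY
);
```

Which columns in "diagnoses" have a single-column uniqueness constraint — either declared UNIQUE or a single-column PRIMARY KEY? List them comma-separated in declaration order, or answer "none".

- dob: no UNIQUE or single-column PK constraint.
- value: declared UNIQUE → unique.
- diagnosis_id: part of a composite PRIMARY KEY — only the tuple is unique, not this column on its own.
- refills: no UNIQUE or single-column PK constraint.
- provider: part of a composite PRIMARY KEY — only the tuple is unique, not this column on its own.
- dosage: no UNIQUE or single-column PK constraint.

value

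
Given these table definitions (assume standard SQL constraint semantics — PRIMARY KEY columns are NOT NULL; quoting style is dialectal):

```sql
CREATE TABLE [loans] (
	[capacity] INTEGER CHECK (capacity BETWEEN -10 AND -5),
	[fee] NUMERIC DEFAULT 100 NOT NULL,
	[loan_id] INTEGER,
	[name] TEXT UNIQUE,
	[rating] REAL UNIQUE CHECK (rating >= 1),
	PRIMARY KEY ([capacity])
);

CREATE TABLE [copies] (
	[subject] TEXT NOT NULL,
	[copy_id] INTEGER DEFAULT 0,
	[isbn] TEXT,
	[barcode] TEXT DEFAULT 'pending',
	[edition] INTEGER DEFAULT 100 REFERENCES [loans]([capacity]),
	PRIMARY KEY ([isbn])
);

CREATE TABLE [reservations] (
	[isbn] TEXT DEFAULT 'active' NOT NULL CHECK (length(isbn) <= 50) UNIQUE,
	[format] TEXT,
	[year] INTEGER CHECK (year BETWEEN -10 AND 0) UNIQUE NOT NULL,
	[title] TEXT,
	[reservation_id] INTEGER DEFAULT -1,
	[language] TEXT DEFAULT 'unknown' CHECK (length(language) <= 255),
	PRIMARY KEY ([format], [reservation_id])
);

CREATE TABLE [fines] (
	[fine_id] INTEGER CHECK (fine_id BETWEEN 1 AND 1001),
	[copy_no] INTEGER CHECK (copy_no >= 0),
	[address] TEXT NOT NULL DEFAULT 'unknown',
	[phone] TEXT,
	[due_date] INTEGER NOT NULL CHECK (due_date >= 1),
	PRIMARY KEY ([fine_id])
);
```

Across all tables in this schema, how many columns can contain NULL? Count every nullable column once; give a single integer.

10

loans: 3 nullable (loan_id, name, rating — PK (capacity) and explicit NOT NULL columns excluded).
copies: 3 nullable (copy_id, barcode, edition — PK (isbn) and explicit NOT NULL columns excluded).
reservations: 2 nullable (title, language — PK (format, reservation_id) and explicit NOT NULL columns excluded).
fines: 2 nullable (copy_no, phone — PK (fine_id) and explicit NOT NULL columns excluded).
Total: 3 + 3 + 2 + 2 = 10.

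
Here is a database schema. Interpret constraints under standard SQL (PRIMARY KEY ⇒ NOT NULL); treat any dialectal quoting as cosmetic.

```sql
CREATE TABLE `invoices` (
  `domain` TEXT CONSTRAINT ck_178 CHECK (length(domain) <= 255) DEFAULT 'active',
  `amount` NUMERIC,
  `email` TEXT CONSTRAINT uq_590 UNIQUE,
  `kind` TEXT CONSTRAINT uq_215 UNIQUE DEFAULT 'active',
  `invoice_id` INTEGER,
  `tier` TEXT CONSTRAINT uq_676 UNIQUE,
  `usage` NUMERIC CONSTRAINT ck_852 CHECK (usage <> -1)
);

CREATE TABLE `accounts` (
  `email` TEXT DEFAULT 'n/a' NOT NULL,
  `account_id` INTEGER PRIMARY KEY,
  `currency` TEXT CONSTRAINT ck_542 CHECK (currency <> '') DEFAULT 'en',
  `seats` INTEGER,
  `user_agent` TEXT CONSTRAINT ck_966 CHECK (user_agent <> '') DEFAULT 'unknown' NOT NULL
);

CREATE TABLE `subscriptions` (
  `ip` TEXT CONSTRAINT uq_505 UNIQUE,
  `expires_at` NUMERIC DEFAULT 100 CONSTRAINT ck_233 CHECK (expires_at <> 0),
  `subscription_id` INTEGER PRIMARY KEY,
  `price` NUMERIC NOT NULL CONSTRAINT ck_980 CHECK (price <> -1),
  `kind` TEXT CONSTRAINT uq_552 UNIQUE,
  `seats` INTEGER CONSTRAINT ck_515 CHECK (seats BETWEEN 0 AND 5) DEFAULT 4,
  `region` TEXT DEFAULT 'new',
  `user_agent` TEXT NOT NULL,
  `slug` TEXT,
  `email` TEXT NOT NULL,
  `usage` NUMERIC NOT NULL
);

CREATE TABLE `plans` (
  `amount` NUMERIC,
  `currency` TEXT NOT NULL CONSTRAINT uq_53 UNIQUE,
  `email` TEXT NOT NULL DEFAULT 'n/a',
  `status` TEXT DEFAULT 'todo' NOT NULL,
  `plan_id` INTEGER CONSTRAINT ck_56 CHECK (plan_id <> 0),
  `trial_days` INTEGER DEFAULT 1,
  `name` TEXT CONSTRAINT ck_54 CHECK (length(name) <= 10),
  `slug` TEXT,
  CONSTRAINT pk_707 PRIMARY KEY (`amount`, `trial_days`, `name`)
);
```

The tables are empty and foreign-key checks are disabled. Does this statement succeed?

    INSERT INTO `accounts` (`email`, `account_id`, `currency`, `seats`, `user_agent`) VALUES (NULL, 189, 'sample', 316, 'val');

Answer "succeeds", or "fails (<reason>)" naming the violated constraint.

fails (NOT NULL on email)

email is explicitly set to NULL, but email is declared NOT NULL.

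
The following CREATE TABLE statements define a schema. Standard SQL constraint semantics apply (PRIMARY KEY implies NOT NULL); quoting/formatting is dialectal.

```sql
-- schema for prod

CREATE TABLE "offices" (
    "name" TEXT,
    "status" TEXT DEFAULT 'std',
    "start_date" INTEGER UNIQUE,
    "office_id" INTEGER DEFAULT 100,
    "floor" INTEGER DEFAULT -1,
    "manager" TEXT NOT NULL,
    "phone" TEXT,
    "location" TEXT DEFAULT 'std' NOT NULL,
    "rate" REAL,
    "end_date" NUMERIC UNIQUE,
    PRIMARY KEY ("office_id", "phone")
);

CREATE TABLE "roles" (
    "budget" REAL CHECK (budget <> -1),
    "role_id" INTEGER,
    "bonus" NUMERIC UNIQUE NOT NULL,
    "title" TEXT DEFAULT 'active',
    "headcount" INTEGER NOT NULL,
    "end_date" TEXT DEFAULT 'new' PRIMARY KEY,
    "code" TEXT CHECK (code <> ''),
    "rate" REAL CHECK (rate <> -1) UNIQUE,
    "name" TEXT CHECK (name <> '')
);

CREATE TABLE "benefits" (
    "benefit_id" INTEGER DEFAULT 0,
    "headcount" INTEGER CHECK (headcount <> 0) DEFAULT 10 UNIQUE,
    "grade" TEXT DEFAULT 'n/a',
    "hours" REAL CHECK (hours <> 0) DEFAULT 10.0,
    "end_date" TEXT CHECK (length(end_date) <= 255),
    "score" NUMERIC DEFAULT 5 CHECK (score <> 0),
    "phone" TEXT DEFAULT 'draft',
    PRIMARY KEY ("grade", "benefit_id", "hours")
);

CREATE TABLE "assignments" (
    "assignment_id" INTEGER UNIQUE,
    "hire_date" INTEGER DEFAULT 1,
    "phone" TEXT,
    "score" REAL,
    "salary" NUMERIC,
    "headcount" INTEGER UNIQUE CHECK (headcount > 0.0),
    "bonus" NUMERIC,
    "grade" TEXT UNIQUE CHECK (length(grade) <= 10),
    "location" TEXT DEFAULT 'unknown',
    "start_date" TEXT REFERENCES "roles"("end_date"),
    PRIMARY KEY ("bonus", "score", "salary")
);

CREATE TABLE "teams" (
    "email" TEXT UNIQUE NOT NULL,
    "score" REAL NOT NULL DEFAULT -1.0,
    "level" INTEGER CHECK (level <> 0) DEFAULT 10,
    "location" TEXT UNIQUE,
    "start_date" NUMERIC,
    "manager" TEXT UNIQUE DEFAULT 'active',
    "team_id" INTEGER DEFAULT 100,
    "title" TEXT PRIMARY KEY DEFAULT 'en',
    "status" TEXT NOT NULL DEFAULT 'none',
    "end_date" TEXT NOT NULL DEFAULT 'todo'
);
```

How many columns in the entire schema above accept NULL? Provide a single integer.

28

offices: 6 nullable (name, status, start_date, floor, rate, end_date — PK (office_id, phone) and explicit NOT NULL columns excluded).
roles: 6 nullable (budget, role_id, title, code, rate, name — PK (end_date) and explicit NOT NULL columns excluded).
benefits: 4 nullable (headcount, end_date, score, phone — PK (grade, benefit_id, hours) and explicit NOT NULL columns excluded).
assignments: 7 nullable (assignment_id, hire_date, phone, headcount, grade, location, start_date — PK (bonus, score, salary) and explicit NOT NULL columns excluded).
teams: 5 nullable (level, location, start_date, manager, team_id — PK (title) and explicit NOT NULL columns excluded).
Total: 6 + 6 + 4 + 7 + 5 = 28.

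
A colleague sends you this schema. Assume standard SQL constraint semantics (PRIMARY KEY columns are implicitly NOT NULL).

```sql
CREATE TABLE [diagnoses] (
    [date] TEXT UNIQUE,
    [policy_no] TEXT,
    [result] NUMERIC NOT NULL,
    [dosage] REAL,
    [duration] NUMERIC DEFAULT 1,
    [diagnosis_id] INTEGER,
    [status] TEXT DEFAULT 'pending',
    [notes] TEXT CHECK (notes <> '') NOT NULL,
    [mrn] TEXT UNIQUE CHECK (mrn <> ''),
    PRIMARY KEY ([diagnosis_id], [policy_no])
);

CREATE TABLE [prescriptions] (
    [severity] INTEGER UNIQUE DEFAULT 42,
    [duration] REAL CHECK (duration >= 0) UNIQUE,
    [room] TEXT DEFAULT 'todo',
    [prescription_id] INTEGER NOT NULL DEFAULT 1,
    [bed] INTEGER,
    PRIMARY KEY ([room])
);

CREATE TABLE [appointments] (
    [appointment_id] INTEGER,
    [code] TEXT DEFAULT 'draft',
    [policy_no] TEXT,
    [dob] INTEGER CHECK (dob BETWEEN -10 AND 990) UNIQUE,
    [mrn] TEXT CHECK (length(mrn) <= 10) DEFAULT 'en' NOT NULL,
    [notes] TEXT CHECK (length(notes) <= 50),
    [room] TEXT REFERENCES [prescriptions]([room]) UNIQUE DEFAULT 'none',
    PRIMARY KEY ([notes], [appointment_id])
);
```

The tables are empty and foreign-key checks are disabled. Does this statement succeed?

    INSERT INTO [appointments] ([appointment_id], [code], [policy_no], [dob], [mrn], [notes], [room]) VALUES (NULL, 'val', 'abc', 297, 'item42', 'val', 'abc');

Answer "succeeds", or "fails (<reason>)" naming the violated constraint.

appointment_id is explicitly set to NULL, but appointment_id is part of the PRIMARY KEY (implied NOT NULL).

fails (NOT NULL on appointment_id)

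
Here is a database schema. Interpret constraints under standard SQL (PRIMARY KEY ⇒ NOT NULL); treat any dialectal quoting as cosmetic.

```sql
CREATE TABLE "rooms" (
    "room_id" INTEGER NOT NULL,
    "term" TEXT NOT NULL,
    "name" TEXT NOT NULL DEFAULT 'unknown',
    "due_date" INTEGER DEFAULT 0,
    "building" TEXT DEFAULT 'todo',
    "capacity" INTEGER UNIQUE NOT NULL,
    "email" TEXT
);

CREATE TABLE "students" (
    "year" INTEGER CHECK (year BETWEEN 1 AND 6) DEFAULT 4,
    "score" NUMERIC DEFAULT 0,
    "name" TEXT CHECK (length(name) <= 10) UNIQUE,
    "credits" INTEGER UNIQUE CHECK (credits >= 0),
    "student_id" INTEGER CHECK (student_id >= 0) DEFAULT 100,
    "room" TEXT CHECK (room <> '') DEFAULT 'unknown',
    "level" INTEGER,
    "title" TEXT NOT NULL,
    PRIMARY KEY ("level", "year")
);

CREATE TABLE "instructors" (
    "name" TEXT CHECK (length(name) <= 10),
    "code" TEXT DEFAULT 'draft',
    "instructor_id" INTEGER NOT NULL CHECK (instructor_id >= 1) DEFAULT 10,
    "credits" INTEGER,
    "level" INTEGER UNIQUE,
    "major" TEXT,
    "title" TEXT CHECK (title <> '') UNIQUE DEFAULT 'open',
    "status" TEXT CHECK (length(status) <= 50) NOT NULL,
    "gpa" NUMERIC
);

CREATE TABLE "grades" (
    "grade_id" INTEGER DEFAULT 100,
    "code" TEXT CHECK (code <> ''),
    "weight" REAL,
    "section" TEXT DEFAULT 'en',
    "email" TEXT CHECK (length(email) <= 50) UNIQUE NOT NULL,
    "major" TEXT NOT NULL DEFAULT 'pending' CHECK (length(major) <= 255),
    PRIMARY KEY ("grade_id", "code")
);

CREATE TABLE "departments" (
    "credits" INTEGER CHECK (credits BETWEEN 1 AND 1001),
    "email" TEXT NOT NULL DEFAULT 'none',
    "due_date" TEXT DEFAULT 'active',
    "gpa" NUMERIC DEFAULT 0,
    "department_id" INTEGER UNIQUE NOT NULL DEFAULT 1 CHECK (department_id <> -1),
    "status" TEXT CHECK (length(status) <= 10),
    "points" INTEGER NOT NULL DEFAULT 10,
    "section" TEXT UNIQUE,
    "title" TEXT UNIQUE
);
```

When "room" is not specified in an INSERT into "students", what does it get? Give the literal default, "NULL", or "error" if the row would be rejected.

room has an explicit DEFAULT 'unknown'.
When the column is omitted from an INSERT, that default is used.

'unknown'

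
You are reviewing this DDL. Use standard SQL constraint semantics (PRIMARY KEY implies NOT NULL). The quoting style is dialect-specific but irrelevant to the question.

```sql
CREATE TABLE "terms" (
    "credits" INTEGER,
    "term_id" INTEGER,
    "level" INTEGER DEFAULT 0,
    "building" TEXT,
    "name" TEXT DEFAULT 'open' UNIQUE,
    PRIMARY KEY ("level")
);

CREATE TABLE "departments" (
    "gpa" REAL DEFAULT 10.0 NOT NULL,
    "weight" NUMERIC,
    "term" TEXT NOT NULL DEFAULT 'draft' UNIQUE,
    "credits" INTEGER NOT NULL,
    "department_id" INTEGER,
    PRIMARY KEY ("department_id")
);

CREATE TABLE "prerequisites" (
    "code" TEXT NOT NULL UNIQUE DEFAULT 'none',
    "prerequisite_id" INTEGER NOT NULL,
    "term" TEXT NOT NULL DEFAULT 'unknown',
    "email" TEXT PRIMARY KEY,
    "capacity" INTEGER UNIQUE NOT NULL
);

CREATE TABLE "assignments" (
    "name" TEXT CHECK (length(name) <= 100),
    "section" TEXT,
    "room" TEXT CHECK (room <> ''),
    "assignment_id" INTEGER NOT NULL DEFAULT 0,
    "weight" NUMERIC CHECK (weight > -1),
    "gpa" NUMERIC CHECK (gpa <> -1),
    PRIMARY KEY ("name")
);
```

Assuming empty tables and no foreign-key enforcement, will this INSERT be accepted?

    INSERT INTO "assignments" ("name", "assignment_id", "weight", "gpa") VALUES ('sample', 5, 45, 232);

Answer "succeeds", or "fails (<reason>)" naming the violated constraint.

NOT NULL columns: assignment_id is supplied; name is supplied.
CHECK constraints: 'sample' satisfies (length(name) <= 100); 45 satisfies (weight > -1); 232 satisfies (gpa <> -1).
No constraint is violated.

succeeds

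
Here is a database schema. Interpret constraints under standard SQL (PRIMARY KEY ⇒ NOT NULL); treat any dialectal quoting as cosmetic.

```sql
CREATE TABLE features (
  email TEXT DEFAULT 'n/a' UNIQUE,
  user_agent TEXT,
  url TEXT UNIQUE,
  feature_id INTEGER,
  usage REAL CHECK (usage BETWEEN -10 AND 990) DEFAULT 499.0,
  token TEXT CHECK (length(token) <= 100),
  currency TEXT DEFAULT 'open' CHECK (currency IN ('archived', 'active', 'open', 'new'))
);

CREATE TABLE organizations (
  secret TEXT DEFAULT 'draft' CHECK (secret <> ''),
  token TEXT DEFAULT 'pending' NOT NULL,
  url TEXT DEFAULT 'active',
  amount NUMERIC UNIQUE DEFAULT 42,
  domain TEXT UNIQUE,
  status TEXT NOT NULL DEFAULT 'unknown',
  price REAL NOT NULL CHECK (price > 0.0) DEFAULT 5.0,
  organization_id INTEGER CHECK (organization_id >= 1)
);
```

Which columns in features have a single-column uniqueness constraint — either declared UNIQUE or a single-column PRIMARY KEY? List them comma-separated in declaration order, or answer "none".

- email: declared UNIQUE → unique.
- user_agent: no UNIQUE or single-column PK constraint.
- url: declared UNIQUE → unique.
- feature_id: no UNIQUE or single-column PK constraint.
- usage: no UNIQUE or single-column PK constraint.
- token: no UNIQUE or single-column PK constraint.
- currency: no UNIQUE or single-column PK constraint.

email, url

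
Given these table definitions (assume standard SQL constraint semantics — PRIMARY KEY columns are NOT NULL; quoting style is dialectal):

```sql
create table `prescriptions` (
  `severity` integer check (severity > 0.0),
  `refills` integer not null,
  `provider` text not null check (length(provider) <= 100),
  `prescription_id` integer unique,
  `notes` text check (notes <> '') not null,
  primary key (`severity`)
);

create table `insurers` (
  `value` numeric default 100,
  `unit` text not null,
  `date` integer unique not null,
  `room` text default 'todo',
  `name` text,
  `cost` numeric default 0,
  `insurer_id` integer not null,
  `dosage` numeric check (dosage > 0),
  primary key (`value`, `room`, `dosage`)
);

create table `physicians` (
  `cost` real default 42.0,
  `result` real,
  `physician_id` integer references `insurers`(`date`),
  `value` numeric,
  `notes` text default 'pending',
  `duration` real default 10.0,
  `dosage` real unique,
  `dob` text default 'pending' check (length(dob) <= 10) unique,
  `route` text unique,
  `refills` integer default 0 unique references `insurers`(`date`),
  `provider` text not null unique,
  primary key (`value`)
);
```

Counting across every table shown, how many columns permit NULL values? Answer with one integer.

12

prescriptions: 1 nullable (prescription_id — PK (severity) and explicit NOT NULL columns excluded).
insurers: 2 nullable (name, cost — PK (value, room, dosage) and explicit NOT NULL columns excluded).
physicians: 9 nullable (cost, result, physician_id, notes, duration, dosage, dob, route, refills — PK (value) and explicit NOT NULL columns excluded).
Total: 1 + 2 + 9 = 12.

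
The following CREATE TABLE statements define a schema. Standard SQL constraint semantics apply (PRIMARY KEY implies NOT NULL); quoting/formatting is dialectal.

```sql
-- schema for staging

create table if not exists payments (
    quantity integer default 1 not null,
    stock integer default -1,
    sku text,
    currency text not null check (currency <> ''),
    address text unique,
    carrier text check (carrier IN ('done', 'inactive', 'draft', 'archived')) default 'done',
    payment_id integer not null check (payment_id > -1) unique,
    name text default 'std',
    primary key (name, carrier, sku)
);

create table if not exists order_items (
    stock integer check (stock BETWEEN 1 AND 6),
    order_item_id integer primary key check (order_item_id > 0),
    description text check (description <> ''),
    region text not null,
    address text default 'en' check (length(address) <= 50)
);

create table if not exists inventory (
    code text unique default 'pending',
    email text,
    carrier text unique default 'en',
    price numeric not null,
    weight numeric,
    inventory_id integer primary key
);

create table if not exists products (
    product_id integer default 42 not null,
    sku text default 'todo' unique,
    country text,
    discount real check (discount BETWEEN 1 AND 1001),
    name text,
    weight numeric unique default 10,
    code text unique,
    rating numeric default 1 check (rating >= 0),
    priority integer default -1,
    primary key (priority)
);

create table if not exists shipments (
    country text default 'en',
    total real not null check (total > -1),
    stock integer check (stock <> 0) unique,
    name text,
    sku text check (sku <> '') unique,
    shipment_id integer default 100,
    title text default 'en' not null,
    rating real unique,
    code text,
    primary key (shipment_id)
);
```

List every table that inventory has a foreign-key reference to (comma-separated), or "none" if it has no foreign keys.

none

No column in inventory has a REFERENCES clause.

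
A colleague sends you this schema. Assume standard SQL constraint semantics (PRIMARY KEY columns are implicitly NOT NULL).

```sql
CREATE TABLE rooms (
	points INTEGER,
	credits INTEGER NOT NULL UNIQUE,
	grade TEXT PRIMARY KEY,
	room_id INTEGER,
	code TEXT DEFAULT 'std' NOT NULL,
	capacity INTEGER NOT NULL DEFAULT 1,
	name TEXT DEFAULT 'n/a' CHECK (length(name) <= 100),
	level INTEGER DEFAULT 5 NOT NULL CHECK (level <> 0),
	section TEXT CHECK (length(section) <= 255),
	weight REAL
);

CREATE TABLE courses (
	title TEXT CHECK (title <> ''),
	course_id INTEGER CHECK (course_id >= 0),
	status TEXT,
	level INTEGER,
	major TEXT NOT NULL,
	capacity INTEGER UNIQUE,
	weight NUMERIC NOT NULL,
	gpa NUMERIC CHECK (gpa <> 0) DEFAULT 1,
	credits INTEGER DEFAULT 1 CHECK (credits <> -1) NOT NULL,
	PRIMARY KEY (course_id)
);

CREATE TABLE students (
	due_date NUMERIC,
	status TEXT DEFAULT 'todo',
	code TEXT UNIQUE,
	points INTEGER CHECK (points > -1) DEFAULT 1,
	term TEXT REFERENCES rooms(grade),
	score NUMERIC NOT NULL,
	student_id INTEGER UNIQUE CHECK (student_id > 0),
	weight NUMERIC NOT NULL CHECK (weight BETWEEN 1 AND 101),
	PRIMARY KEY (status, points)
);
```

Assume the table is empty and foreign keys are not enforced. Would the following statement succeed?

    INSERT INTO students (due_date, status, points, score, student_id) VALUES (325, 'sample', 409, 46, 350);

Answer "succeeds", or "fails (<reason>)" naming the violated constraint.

fails (NOT NULL on weight)

weight is omitted from the column list and has no DEFAULT, so it would receive NULL.
But weight is declared NOT NULL.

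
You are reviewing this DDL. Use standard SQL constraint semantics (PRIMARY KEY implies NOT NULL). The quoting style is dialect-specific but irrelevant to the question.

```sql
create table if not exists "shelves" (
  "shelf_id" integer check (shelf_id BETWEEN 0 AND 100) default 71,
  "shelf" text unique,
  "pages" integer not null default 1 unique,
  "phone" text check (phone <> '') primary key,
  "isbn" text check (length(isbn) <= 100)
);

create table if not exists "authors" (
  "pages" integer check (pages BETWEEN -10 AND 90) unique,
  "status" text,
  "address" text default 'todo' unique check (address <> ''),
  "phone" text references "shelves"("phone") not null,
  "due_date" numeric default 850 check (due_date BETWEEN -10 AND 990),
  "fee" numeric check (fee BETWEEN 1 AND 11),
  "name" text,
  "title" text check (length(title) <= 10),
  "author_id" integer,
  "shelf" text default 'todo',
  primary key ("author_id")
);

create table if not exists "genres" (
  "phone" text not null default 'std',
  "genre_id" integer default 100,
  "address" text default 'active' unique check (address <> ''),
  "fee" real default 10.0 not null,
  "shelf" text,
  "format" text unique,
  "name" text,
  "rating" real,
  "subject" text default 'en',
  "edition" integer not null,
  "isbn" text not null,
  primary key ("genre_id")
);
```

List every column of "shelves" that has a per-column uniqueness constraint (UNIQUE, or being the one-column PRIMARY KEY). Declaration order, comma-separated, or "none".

- shelf_id: no UNIQUE or single-column PK constraint.
- shelf: declared UNIQUE → unique.
- pages: declared UNIQUE → unique.
- phone: single-column PRIMARY KEY → unique.
- isbn: no UNIQUE or single-column PK constraint.

shelf, pages, phone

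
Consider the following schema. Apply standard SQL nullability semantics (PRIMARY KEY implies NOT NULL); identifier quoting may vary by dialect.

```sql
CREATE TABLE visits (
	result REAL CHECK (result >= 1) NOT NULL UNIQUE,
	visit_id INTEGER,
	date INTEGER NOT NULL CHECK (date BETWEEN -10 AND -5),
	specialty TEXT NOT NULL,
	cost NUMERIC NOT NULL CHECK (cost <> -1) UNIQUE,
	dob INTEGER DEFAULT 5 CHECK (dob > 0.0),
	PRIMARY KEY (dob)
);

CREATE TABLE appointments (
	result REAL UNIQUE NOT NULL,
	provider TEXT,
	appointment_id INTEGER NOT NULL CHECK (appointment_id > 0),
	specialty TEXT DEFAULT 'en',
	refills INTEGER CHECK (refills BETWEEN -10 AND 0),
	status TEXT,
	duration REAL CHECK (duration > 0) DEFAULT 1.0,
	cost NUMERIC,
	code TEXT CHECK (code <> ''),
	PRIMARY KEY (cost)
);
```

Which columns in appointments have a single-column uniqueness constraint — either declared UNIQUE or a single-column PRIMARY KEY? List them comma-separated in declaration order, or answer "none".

result, cost

- result: declared UNIQUE → unique.
- provider: no UNIQUE or single-column PK constraint.
- appointment_id: no UNIQUE or single-column PK constraint.
- specialty: no UNIQUE or single-column PK constraint.
- refills: no UNIQUE or single-column PK constraint.
- status: no UNIQUE or single-column PK constraint.
- duration: no UNIQUE or single-column PK constraint.
- cost: single-column PRIMARY KEY → unique.
- code: no UNIQUE or single-column PK constraint.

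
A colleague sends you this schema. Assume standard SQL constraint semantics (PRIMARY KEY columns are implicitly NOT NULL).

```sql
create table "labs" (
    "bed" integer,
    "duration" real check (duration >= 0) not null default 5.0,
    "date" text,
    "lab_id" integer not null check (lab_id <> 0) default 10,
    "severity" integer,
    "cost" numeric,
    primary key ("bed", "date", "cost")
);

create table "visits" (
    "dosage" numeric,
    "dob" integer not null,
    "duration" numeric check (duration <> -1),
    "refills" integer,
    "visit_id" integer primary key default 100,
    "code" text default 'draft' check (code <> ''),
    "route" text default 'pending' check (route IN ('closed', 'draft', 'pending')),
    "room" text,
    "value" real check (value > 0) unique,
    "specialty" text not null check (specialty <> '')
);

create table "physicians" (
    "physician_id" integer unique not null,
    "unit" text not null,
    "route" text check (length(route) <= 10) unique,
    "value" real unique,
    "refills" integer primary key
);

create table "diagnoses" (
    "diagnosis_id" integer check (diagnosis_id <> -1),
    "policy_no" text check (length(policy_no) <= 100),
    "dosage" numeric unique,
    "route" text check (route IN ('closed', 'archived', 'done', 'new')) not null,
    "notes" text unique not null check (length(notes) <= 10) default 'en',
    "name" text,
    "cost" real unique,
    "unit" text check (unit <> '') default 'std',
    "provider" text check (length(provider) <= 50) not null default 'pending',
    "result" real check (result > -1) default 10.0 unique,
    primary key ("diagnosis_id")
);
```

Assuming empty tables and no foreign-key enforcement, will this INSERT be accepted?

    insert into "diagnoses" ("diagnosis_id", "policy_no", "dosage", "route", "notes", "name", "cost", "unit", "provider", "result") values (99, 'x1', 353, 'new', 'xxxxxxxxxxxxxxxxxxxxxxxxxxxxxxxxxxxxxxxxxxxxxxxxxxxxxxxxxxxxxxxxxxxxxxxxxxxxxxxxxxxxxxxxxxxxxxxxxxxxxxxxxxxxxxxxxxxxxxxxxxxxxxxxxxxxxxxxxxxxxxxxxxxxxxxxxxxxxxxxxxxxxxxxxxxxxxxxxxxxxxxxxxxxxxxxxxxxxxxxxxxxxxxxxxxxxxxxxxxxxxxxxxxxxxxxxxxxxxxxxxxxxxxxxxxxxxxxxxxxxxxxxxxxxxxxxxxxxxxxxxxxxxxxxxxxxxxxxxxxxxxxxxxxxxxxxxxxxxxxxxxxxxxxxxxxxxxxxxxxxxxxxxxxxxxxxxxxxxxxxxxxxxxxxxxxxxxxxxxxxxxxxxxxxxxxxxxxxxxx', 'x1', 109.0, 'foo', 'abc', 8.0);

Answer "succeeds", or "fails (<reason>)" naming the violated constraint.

fails (CHECK on notes)

The value 'xxxxxxxxxxxxxxxxxxxxxxxxxxxxxxxxxxxxxxxxxxxxxxxxxxxxxxxxxxxxxxxxxxxxxxxxxxxxxxxxxxxxxxxxxxxxxxxxxxxxxxxxxxxxxxxxxxxxxxxxxxxxxxxxxxxxxxxxxxxxxxxxxxxxxxxxxxxxxxxxxxxxxxxxxxxxxxxxxxxxxxxxxxxxxxxxxxxxxxxxxxxxxxxxxxxxxxxxxxxxxxxxxxxxxxxxxxxxxxxxxxxxxxxxxxxxxxxxxxxxxxxxxxxxxxxxxxxxxxxxxxxxxxxxxxxxxxxxxxxxxxxxxxxxxxxxxxxxxxxxxxxxxxxxxxxxxxxxxxxxxxxxxxxxxxxxxxxxxxxxxxxxxxxxxxxxxxxxxxxxxxxxxxxxxxxxxxxxxxxx' for notes violates CHECK (length(notes) <= 10).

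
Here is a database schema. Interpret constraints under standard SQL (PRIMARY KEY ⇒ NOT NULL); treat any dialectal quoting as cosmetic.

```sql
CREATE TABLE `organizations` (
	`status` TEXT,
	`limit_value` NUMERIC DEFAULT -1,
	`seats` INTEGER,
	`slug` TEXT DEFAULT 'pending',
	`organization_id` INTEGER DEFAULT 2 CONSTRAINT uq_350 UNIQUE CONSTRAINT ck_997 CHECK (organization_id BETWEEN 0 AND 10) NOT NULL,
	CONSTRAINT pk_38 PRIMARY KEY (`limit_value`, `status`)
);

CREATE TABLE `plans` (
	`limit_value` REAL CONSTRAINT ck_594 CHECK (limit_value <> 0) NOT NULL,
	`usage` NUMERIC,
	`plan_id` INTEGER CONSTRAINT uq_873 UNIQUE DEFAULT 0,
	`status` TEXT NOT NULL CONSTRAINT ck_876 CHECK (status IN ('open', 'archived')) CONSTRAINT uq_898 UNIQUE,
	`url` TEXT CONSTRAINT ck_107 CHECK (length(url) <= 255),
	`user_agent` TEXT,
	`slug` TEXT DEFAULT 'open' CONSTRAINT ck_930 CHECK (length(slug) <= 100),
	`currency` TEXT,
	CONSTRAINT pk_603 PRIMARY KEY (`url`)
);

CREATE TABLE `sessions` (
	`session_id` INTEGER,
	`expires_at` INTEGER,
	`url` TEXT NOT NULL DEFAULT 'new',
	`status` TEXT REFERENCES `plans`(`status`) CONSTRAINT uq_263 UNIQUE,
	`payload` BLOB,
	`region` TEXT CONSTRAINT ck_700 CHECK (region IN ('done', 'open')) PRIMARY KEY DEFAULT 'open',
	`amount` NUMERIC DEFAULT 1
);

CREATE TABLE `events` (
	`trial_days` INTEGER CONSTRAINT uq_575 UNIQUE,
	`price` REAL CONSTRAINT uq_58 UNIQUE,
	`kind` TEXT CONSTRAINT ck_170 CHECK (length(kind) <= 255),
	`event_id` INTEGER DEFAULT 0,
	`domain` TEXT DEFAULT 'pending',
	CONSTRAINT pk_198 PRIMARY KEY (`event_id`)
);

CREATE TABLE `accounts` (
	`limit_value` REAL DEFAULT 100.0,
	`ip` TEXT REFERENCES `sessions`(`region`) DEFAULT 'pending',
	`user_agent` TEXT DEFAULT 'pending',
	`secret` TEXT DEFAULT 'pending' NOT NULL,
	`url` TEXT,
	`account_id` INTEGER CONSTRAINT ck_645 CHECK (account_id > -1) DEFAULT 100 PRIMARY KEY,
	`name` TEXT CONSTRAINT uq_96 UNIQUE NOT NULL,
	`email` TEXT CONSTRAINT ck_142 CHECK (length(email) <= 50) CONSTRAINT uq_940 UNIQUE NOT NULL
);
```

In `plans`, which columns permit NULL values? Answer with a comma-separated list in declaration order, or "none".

- limit_value: declared NOT NULL → not nullable.
- usage: no NOT NULL constraint applies → nullable.
- plan_id: UNIQUE does not imply NOT NULL → nullable.
- status: declared NOT NULL → not nullable.
- url: part of the PRIMARY KEY, which implies NOT NULL → not nullable.
- user_agent: no NOT NULL constraint applies → nullable.
- slug: CHECK does not forbid NULL (a CHECK constraint passes when its expression is NULL) → nullable.
- currency: no NOT NULL constraint applies → nullable.

usage, plan_id, user_agent, slug, currency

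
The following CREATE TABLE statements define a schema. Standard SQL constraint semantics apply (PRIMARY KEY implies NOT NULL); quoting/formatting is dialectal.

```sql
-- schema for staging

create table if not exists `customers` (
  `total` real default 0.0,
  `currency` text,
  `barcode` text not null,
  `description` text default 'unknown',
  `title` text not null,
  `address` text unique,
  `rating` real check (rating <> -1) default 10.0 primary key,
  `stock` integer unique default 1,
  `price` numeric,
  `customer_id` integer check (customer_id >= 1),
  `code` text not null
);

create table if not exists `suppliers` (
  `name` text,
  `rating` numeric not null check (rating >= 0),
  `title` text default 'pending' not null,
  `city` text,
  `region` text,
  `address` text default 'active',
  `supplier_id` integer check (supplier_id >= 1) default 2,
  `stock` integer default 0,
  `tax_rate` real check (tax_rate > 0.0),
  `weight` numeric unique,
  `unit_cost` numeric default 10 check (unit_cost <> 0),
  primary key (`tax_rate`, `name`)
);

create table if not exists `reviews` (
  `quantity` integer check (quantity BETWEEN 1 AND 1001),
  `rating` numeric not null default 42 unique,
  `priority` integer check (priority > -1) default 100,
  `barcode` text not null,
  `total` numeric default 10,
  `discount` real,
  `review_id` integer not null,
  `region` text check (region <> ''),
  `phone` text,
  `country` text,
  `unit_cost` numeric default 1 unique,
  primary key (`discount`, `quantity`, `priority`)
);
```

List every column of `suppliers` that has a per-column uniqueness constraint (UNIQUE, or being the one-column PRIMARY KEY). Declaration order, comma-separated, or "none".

- name: part of a composite PRIMARY KEY — only the tuple is unique, not this column on its own.
- rating: no UNIQUE or single-column PK constraint.
- title: no UNIQUE or single-column PK constraint.
- city: no UNIQUE or single-column PK constraint.
- region: no UNIQUE or single-column PK constraint.
- address: no UNIQUE or single-column PK constraint.
- supplier_id: no UNIQUE or single-column PK constraint.
- stock: no UNIQUE or single-column PK constraint.
- tax_rate: part of a composite PRIMARY KEY — only the tuple is unique, not this column on its own.
- weight: declared UNIQUE → unique.
- unit_cost: no UNIQUE or single-column PK constraint.

weight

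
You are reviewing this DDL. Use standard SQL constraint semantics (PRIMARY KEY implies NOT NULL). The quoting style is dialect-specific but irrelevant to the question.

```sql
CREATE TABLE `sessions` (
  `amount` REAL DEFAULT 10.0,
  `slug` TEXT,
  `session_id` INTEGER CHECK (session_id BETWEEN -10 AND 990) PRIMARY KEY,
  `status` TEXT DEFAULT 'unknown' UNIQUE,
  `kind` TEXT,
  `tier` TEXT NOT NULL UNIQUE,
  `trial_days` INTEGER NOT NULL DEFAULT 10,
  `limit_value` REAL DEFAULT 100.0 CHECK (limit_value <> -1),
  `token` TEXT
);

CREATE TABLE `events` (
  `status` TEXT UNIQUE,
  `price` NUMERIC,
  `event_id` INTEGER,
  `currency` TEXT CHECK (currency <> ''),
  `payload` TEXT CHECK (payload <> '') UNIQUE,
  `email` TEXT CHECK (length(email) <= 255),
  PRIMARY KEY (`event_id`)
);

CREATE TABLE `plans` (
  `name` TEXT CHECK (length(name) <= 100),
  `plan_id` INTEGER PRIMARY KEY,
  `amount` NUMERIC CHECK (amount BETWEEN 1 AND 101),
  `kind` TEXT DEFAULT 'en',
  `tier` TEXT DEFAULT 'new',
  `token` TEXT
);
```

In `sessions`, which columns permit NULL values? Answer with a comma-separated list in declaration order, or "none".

amount, slug, status, kind, limit_value, token

- amount: DEFAULT only fills an omitted column; an explicit NULL is still allowed → nullable.
- slug: no NOT NULL constraint applies → nullable.
- session_id: part of the PRIMARY KEY, which implies NOT NULL → not nullable.
- status: UNIQUE does not imply NOT NULL → nullable.
- kind: no NOT NULL constraint applies → nullable.
- tier: declared NOT NULL → not nullable.
- trial_days: declared NOT NULL → not nullable.
- limit_value: CHECK does not forbid NULL (a CHECK constraint passes when its expression is NULL) → nullable.
- token: no NOT NULL constraint applies → nullable.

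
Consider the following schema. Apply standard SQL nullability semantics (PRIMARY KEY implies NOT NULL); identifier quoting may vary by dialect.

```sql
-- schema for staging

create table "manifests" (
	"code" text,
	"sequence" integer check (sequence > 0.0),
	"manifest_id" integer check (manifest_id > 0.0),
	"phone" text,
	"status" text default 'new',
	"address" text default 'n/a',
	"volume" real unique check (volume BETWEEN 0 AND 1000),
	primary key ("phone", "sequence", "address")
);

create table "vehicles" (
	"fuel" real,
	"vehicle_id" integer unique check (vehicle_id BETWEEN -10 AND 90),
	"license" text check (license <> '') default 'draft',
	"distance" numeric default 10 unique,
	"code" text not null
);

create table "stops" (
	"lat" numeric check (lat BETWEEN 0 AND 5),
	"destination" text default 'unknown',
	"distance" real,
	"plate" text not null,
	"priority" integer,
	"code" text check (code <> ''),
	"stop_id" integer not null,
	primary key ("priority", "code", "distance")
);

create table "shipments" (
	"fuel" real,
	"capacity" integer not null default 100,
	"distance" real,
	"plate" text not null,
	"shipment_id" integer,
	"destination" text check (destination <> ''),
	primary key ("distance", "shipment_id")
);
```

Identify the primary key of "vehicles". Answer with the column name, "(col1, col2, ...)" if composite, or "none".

No column is declared PRIMARY KEY inline, and there is no table-level PRIMARY KEY clause in vehicles.

none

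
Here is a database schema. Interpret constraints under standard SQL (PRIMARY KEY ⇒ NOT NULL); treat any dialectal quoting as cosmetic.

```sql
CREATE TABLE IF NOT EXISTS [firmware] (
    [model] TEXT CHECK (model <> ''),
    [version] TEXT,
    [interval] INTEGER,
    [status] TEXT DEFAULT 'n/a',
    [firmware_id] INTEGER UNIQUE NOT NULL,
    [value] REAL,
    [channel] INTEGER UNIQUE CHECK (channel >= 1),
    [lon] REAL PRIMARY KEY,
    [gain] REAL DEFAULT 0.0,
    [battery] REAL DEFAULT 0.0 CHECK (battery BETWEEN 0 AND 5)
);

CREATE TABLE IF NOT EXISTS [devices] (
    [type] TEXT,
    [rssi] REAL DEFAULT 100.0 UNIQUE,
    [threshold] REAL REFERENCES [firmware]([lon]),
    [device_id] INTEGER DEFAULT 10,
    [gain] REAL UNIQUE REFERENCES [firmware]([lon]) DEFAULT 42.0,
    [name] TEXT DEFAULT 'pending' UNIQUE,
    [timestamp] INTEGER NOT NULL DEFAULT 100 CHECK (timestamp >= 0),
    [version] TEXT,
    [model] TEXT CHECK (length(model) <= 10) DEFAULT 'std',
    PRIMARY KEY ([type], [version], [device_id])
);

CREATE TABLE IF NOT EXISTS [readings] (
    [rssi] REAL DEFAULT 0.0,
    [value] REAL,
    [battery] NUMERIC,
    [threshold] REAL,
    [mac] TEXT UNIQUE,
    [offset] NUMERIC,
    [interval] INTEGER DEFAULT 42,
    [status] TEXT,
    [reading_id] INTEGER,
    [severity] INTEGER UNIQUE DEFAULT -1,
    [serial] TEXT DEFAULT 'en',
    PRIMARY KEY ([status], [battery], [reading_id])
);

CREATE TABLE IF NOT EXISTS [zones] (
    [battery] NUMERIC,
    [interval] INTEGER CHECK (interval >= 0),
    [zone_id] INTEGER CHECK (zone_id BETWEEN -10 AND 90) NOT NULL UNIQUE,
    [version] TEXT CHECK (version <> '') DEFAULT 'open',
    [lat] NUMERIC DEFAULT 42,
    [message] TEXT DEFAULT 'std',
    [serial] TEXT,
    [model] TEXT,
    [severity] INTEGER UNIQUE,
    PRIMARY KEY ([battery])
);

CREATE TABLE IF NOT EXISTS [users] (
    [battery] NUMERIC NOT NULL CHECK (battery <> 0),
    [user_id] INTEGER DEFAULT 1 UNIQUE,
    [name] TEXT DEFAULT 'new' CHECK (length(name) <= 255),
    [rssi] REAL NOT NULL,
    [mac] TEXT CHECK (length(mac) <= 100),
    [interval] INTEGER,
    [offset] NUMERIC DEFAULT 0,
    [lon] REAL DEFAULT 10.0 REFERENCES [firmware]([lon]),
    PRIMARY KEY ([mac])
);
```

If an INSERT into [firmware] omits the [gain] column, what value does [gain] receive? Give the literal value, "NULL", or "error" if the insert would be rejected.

gain has an explicit DEFAULT 0.0.
When the column is omitted from an INSERT, that default is used.

0.0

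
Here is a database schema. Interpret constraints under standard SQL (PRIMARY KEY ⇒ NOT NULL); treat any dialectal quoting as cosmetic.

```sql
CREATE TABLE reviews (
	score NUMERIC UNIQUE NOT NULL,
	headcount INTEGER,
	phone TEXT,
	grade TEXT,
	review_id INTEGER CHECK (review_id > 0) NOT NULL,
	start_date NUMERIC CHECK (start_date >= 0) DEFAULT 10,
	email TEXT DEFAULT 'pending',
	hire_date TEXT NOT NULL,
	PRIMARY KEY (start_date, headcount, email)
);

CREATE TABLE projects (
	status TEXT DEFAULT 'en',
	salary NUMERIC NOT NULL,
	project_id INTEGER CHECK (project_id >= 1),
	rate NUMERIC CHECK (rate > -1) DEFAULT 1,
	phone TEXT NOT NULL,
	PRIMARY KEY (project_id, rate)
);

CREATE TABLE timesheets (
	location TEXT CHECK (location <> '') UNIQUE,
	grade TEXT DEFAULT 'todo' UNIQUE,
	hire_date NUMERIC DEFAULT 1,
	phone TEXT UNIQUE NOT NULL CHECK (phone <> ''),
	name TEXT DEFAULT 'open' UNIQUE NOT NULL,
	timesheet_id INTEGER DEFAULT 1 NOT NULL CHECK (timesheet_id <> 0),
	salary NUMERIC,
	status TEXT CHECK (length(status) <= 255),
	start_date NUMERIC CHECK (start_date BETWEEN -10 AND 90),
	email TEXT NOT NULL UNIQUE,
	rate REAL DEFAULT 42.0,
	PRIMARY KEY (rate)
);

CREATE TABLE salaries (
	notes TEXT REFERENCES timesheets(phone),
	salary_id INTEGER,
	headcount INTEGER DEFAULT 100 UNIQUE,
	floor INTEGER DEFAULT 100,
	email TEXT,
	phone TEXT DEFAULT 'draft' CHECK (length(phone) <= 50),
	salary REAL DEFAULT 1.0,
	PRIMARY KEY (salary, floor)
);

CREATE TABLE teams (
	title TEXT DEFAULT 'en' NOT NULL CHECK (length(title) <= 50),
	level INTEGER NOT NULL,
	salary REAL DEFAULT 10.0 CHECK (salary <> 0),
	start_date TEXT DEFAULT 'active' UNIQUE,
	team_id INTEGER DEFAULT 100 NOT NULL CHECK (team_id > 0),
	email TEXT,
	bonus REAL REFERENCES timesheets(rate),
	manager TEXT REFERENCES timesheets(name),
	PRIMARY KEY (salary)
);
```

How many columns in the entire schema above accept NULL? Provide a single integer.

18

reviews: 2 nullable (phone, grade — PK (start_date, headcount, email) and explicit NOT NULL columns excluded).
projects: 1 nullable (status — PK (project_id, rate) and explicit NOT NULL columns excluded).
timesheets: 6 nullable (location, grade, hire_date, salary, status, start_date — PK (rate) and explicit NOT NULL columns excluded).
salaries: 5 nullable (notes, salary_id, headcount, email, phone — PK (salary, floor) and explicit NOT NULL columns excluded).
teams: 4 nullable (start_date, email, bonus, manager — PK (salary) and explicit NOT NULL columns excluded).
Total: 2 + 1 + 6 + 5 + 4 = 18.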